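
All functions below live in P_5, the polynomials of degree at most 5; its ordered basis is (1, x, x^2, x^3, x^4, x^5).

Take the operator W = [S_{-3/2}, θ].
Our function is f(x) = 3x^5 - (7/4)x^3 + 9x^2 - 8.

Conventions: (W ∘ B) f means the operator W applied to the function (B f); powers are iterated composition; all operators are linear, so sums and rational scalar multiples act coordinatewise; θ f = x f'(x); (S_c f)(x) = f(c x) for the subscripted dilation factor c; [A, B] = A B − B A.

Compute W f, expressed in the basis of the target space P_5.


θ f = 15x^5 - (21/4)x^3 + 18x^2
S_{-3/2} θ f = -(3645/32)x^5 + (567/32)x^3 + (81/2)x^2
S_{-3/2} f = -(729/32)x^5 + (189/32)x^3 + (81/4)x^2 - 8
θ S_{-3/2} f = -(3645/32)x^5 + (567/32)x^3 + (81/2)x^2
[S_{-3/2}, θ] f = 0

g(x) = 0


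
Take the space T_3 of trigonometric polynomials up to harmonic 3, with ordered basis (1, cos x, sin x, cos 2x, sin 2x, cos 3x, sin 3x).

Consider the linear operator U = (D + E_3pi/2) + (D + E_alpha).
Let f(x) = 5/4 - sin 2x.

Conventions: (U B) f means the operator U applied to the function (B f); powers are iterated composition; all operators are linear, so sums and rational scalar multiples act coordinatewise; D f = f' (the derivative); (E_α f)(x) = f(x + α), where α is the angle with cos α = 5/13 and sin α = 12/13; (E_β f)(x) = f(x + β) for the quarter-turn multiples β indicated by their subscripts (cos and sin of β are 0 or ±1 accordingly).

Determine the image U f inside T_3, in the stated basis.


the result is g(x) = 5/2 - (796/169)cos 2x + (288/169)sin 2x

D f = -2cos 2x
E_3pi/2 f = 5/4 + sin 2x
(D + E_3pi/2) f = 5/4 - 2cos 2x + sin 2x
D f = -2cos 2x
E_alpha f = 5/4 - (120/169)cos 2x + (119/169)sin 2x
(D + E_alpha) f = 5/4 - (458/169)cos 2x + (119/169)sin 2x
((D + E_3pi/2) + (D + E_alpha)) f = 5/2 - (796/169)cos 2x + (288/169)sin 2x


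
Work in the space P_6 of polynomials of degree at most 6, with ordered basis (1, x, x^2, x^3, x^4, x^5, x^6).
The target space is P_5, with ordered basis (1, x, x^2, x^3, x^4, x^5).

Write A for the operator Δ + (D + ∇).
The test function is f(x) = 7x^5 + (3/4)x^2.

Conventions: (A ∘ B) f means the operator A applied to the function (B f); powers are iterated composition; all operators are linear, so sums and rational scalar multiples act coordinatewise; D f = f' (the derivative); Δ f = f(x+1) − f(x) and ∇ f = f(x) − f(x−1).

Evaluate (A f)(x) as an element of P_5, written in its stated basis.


the image equals g(x) = 105x^4 + 140x^2 + (9/2)x + 14

Δ f = 35x^4 + 70x^3 + 70x^2 + (73/2)x + 31/4
D f = 35x^4 + (3/2)x
∇ f = 35x^4 - 70x^3 + 70x^2 - (67/2)x + 25/4
(D + ∇) f = 70x^4 - 70x^3 + 70x^2 - 32x + 25/4
(Δ + (D + ∇)) f = 105x^4 + 140x^2 + (9/2)x + 14


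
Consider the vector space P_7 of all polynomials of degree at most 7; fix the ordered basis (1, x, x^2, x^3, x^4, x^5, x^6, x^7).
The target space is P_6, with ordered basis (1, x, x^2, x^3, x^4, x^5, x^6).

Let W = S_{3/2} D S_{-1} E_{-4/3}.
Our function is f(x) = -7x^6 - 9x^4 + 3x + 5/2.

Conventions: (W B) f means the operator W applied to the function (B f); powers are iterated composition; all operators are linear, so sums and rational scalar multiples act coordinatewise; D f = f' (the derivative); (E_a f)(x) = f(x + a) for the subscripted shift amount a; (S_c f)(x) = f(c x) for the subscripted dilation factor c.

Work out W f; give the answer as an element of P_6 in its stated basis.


E_{-4/3} f = -7x^6 + 56x^5 - (587/3)x^4 + (10256/27)x^3 - (11552/27)x^2 + (21491/81)x - 101003/1458
S_{-1} E_{-4/3} f = -7x^6 - 56x^5 - (587/3)x^4 - (10256/27)x^3 - (11552/27)x^2 - (21491/81)x - 101003/1458
D S_{-1} E_{-4/3} f = -42x^5 - 280x^4 - (2348/3)x^3 - (10256/9)x^2 - (23104/27)x - 21491/81
S_{3/2} (D S_{-1} E_{-4/3}) f = -(5103/16)x^5 - (2835/2)x^4 - (5283/2)x^3 - 2564x^2 - (11552/9)x - 21491/81

the image equals g(x) = -(5103/16)x^5 - (2835/2)x^4 - (5283/2)x^3 - 2564x^2 - (11552/9)x - 21491/81


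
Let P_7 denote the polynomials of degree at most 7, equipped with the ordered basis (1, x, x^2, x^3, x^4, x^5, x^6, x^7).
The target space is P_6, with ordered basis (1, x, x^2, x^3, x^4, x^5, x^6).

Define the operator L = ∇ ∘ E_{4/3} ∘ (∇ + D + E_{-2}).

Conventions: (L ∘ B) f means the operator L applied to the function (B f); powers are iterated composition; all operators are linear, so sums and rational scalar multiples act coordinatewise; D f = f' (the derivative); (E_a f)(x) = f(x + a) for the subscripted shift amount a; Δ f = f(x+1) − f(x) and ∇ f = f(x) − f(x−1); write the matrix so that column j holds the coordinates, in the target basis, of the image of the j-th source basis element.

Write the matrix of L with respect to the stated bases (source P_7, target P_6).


the matrix is [[0, 1, 5/3, 34/3, 139/27, 2636/81, 779/81, 60082/729]; [0, 0, 2, 5, 136/3, 695/27, 5272/27, 5453/81]; [0, 0, 0, 3, 10, 340/3, 695/9, 18452/27]; [0, 0, 0, 0, 4, 50/3, 680/3, 4865/27]; [0, 0, 0, 0, 0, 5, 25, 1190/3]; [0, 0, 0, 0, 0, 0, 6, 35]; [0, 0, 0, 0, 0, 0, 0, 7]] (rows listed top to bottom)

image of 1: 0
image of x: 1
image of x^2: 2x + 5/3
image of x^3: 3x^2 + 5x + 34/3
image of x^4: 4x^3 + 10x^2 + (136/3)x + 139/27
image of x^5: 5x^4 + (50/3)x^3 + (340/3)x^2 + (695/27)x + 2636/81
image of x^6: 6x^5 + 25x^4 + (680/3)x^3 + (695/9)x^2 + (5272/27)x + 779/81
image of x^7: 7x^6 + 35x^5 + (1190/3)x^4 + (4865/27)x^3 + (18452/27)x^2 + (5453/81)x + 60082/729
each image's coordinates form column j of the matrix


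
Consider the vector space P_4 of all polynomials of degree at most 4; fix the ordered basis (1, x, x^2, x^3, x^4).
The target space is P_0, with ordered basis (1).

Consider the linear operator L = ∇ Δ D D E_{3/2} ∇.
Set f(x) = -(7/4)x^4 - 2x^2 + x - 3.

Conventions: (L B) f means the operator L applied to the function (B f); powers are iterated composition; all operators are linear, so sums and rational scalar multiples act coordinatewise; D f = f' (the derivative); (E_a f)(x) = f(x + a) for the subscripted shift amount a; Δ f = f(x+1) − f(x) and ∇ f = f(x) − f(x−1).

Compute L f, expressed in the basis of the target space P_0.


∇ f = -7x^3 + (21/2)x^2 - 11x + 19/4
E_{3/2} ∇ f = -7x^3 - 21x^2 - (107/4)x - 47/4
D E_{3/2} ∇ f = -21x^2 - 42x - 107/4
D (D E_{3/2} ∇) f = -42x - 42
Δ D (D E_{3/2} ∇) f = -42
∇ Δ D (D E_{3/2} ∇) f = 0

the image equals g(x) = 0


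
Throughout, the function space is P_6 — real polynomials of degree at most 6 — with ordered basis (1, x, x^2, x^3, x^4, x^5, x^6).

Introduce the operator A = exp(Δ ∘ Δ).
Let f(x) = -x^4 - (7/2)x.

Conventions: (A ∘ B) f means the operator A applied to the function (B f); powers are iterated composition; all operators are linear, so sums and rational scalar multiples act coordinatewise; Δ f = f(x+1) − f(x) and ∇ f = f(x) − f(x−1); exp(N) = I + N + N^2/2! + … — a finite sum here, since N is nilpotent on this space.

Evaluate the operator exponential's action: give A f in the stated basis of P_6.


order-1 term: -12x^2 - 24x - 14
order-2 term: -12
the series for exp(Δ ∘ Δ) f terminates at order 2
exp(Δ ∘ Δ) f = -x^4 - 12x^2 - (55/2)x - 26

the image equals g(x) = -x^4 - 12x^2 - (55/2)x - 26


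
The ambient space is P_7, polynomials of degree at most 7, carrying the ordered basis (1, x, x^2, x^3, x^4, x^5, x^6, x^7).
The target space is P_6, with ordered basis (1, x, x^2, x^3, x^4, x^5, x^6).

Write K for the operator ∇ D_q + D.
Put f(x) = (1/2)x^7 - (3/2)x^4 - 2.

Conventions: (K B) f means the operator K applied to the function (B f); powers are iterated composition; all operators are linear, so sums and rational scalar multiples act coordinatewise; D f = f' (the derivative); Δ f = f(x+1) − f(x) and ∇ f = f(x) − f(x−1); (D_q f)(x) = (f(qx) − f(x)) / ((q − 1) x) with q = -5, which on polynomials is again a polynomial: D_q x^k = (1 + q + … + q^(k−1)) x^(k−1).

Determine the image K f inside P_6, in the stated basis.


D_q f = (13021/2)x^6 + 156x^3
∇ D_q f = 39063x^5 - (195315/2)x^4 + 130210x^3 - (194379/2)x^2 + 38595x - 12709/2
D f = (7/2)x^6 - 6x^3
(∇ D_q + D) f = (7/2)x^6 + 39063x^5 - (195315/2)x^4 + 130204x^3 - (194379/2)x^2 + 38595x - 12709/2

g(x) = (7/2)x^6 + 39063x^5 - (195315/2)x^4 + 130204x^3 - (194379/2)x^2 + 38595x - 12709/2


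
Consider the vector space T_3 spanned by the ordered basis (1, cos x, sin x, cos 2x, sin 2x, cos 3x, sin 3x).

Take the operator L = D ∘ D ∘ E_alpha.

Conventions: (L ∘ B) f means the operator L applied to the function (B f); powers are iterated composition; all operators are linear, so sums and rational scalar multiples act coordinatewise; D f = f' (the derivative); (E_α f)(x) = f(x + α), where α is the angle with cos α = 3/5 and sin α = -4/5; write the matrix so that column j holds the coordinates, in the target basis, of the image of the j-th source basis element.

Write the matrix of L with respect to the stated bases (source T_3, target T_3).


image of 1: 0
image of cos x: -(3/5)cos x - (4/5)sin x
image of sin x: (4/5)cos x - (3/5)sin x
image of cos 2x: (28/25)cos 2x - (96/25)sin 2x
image of sin 2x: (96/25)cos 2x + (28/25)sin 2x
image of cos 3x: (1053/125)cos 3x - (396/125)sin 3x
image of sin 3x: (396/125)cos 3x + (1053/125)sin 3x
each image's coordinates form column j of the matrix

the matrix is [[0, 0, 0, 0, 0, 0, 0]; [0, -3/5, 4/5, 0, 0, 0, 0]; [0, -4/5, -3/5, 0, 0, 0, 0]; [0, 0, 0, 28/25, 96/25, 0, 0]; [0, 0, 0, -96/25, 28/25, 0, 0]; [0, 0, 0, 0, 0, 1053/125, 396/125]; [0, 0, 0, 0, 0, -396/125, 1053/125]] (rows listed top to bottom)


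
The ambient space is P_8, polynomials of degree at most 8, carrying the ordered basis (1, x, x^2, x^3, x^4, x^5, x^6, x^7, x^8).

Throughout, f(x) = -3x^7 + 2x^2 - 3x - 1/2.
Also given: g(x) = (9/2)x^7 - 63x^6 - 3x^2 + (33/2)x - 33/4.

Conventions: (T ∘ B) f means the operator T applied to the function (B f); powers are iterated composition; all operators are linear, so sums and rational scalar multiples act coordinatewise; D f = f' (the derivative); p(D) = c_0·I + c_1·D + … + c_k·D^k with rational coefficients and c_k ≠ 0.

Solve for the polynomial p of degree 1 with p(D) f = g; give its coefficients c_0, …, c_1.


p(D) = -(3/2)·I + 3·D, i.e. c_0 = -3/2, c_1 = 3

D^0 f = -3x^7 + 2x^2 - 3x - 1/2
D^1 f = -21x^6 + 4x - 3
matching coefficients of g against c_0 f + c_1 Df + … from the top degree down determines the c_i
solution: c_0 = -3/2, c_1 = 3


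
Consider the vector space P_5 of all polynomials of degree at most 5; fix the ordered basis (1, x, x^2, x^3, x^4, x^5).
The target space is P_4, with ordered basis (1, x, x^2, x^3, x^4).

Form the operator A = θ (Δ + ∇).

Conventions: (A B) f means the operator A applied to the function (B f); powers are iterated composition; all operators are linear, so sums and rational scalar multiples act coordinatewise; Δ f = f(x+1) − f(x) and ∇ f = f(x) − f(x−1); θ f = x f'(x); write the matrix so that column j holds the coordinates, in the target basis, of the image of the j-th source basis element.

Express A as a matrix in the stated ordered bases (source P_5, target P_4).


image of 1: 0
image of x: 0
image of x^2: 4x
image of x^3: 12x^2
image of x^4: 24x^3 + 8x
image of x^5: 40x^4 + 40x^2
each image's coordinates form column j of the matrix

the matrix is [[0, 0, 0, 0, 0, 0]; [0, 0, 4, 0, 8, 0]; [0, 0, 0, 12, 0, 40]; [0, 0, 0, 0, 24, 0]; [0, 0, 0, 0, 0, 40]] (rows listed top to bottom)


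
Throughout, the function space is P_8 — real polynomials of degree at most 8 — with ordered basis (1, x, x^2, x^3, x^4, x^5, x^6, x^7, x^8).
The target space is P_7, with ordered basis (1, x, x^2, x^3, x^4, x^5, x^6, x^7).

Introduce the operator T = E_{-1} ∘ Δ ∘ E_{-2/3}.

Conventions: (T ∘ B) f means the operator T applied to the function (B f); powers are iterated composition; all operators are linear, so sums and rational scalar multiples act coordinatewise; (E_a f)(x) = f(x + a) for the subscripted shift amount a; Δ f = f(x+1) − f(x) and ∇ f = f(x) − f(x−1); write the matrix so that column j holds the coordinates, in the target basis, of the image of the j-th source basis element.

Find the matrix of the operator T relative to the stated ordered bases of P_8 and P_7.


the matrix is [[0, 1, -7/3, 13/3, -203/27, 1031/81, -1729/81, 25999/729, -130123/2187]; [0, 0, 2, -7, 52/3, -1015/27, 2062/27, -12103/81, 207992/729]; [0, 0, 0, 3, -14, 130/3, -1015/9, 7217/27, -48412/81]; [0, 0, 0, 0, 4, -70/3, 260/3, -7105/27, 57736/81]; [0, 0, 0, 0, 0, 5, -35, 455/3, -14210/27]; [0, 0, 0, 0, 0, 0, 6, -49, 728/3]; [0, 0, 0, 0, 0, 0, 0, 7, -196/3]; [0, 0, 0, 0, 0, 0, 0, 0, 8]] (rows listed top to bottom)

image of 1: 0
image of x: 1
image of x^2: 2x - 7/3
image of x^3: 3x^2 - 7x + 13/3
image of x^4: 4x^3 - 14x^2 + (52/3)x - 203/27
image of x^5: 5x^4 - (70/3)x^3 + (130/3)x^2 - (1015/27)x + 1031/81
image of x^6: 6x^5 - 35x^4 + (260/3)x^3 - (1015/9)x^2 + (2062/27)x - 1729/81
image of x^7: 7x^6 - 49x^5 + (455/3)x^4 - (7105/27)x^3 + (7217/27)x^2 - (12103/81)x + 25999/729
image of x^8: 8x^7 - (196/3)x^6 + (728/3)x^5 - (14210/27)x^4 + (57736/81)x^3 - (48412/81)x^2 + (207992/729)x - 130123/2187
each image's coordinates form column j of the matrix


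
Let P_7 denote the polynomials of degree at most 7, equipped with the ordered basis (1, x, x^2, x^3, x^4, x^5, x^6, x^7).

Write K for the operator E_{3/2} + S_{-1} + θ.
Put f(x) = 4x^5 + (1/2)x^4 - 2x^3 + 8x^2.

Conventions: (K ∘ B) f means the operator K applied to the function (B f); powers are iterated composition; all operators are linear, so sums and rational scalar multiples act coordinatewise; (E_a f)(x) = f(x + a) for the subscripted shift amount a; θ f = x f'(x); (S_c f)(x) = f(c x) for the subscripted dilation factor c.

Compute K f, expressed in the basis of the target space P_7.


g(x) = 20x^5 + 33x^4 + 87x^3 + (659/4)x^2 + (237/2)x + 1413/32

E_{3/2} f = 4x^5 + (61/2)x^4 + 91x^3 + (563/4)x^2 + (237/2)x + 1413/32
S_{-1} f = -4x^5 + (1/2)x^4 + 2x^3 + 8x^2
θ f = 20x^5 + 2x^4 - 6x^3 + 16x^2
(E_{3/2} + S_{-1} + θ) f = 20x^5 + 33x^4 + 87x^3 + (659/4)x^2 + (237/2)x + 1413/32


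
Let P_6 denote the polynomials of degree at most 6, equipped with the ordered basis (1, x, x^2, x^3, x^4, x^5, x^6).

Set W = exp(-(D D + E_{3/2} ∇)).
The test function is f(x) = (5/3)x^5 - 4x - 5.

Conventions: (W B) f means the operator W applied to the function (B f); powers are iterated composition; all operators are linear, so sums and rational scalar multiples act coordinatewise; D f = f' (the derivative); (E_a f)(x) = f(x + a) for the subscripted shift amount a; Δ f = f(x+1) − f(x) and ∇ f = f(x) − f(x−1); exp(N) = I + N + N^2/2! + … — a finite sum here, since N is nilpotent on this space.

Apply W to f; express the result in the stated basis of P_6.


the result is g(x) = (5/3)x^5 - (25/3)x^4 - 50x^3 + (775/6)x^2 + 271x - 2311/16

order-1 term: -(25/3)x^4 - (200/3)x^3 - (325/6)x^2 - (125/3)x - 413/48
order-2 term: (50/3)x^3 + 200x^2 + (1525/3)x + 775/3
order-3 term: -(50/3)x^2 - 200x - 2725/6
order-4 term: (25/3)x + 200/3
order-5 term: -5/3
the series for exp(-(D D + E_{3/2} ∇)) f terminates at order 5
exp(-(D D + E_{3/2} ∇)) f = (5/3)x^5 - (25/3)x^4 - 50x^3 + (775/6)x^2 + 271x - 2311/16


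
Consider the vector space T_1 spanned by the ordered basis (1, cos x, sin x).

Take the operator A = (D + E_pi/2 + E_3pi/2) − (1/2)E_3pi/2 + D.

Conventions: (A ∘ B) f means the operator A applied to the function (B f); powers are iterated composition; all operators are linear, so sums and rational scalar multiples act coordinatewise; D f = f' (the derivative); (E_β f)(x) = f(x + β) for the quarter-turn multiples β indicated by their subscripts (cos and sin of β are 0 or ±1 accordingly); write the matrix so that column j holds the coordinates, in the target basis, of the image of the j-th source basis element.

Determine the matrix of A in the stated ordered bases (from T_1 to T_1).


image of 1: 3/2
image of cos x: -(5/2)sin x
image of sin x: (5/2)cos x
each image's coordinates form column j of the matrix

the matrix is [[3/2, 0, 0]; [0, 0, 5/2]; [0, -5/2, 0]] (rows listed top to bottom)


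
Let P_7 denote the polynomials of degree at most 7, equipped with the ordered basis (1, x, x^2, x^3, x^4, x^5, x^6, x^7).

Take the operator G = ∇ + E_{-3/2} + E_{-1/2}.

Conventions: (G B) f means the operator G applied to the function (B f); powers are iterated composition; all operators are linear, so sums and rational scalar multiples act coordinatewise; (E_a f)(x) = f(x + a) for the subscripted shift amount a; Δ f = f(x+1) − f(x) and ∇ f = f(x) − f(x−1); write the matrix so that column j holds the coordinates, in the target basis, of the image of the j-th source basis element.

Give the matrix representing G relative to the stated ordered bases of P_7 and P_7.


image of 1: 2
image of x: 2x - 1
image of x^2: 2x^2 - 2x + 3/2
image of x^3: 2x^3 - 3x^2 + (9/2)x - 5/2
image of x^4: 2x^4 - 4x^3 + 9x^2 - 10x + 33/8
image of x^5: 2x^5 - 5x^4 + 15x^3 - 25x^2 + (165/8)x - 53/8
image of x^6: 2x^6 - 6x^5 + (45/2)x^4 - 50x^3 + (495/8)x^2 - (159/4)x + 333/32
image of x^7: 2x^7 - 7x^6 + (63/2)x^5 - (175/2)x^4 + (1155/8)x^3 - (1113/8)x^2 + (2331/32)x - 515/32
each image's coordinates form column j of the matrix

the matrix is [[2, -1, 3/2, -5/2, 33/8, -53/8, 333/32, -515/32]; [0, 2, -2, 9/2, -10, 165/8, -159/4, 2331/32]; [0, 0, 2, -3, 9, -25, 495/8, -1113/8]; [0, 0, 0, 2, -4, 15, -50, 1155/8]; [0, 0, 0, 0, 2, -5, 45/2, -175/2]; [0, 0, 0, 0, 0, 2, -6, 63/2]; [0, 0, 0, 0, 0, 0, 2, -7]; [0, 0, 0, 0, 0, 0, 0, 2]] (rows listed top to bottom)


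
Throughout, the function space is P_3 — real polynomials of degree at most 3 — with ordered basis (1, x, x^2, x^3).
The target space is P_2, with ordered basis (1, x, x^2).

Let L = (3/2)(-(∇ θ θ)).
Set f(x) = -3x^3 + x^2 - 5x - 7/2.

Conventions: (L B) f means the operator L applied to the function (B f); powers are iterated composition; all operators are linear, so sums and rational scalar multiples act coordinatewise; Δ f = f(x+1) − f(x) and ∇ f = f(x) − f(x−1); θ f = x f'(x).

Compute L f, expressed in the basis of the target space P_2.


θ f = -9x^3 + 2x^2 - 5x
θ θ f = -27x^3 + 4x^2 - 5x
∇ θ θ f = -81x^2 + 89x - 36
(-(∇ θ θ)) f = 81x^2 - 89x + 36
((3/2)(-(∇ θ θ))) f = (243/2)x^2 - (267/2)x + 54

the image equals g(x) = (243/2)x^2 - (267/2)x + 54


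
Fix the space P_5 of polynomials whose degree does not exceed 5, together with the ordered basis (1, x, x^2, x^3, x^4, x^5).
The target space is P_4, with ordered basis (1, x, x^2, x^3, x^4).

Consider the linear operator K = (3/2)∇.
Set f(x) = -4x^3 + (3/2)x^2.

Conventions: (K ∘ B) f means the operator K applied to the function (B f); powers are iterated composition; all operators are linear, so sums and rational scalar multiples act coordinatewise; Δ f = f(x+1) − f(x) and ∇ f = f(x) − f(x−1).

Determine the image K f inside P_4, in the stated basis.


∇ f = -12x^2 + 15x - 11/2
((3/2)∇) f = -18x^2 + (45/2)x - 33/4

the image equals g(x) = -18x^2 + (45/2)x - 33/4


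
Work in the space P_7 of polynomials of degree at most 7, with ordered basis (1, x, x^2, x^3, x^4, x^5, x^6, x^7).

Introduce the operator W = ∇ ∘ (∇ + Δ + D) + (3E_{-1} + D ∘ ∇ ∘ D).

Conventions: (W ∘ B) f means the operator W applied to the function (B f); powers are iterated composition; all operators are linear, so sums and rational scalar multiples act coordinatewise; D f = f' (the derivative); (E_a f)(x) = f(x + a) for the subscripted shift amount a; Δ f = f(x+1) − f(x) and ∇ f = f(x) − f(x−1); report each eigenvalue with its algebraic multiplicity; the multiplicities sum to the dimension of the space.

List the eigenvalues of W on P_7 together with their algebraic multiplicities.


image of 1: 3
image of x: 3x - 3
image of x^2: 3x^2 - 6x + 9
image of x^3: 3x^3 - 9x^2 + 27x - 6
image of x^4: 3x^4 - 12x^3 + 54x^2 - 24x + 11
image of x^5: 3x^5 - 15x^4 + 90x^3 - 60x^2 + 55x - 18
image of x^6: 3x^6 - 18x^5 + 135x^4 - 120x^3 + 165x^2 - 108x + 43
image of x^7: 3x^7 - 21x^6 + 189x^5 - 210x^4 + 385x^3 - 378x^2 + 301x - 94
the matrix is upper triangular; its diagonal is (3, 3, 3, 3, 3, 3, 3, 3)
for a triangular matrix the eigenvalues are the diagonal entries, with algebraic multiplicity their repetition count

λ = 3 (multiplicity 8)


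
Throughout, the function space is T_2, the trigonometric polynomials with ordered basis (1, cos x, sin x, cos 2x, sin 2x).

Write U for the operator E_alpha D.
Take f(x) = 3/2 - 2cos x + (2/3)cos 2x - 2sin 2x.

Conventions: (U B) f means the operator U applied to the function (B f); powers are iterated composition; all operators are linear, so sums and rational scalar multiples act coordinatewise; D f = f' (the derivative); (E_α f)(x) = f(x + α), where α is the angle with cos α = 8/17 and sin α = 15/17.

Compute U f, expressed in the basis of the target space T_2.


D f = 2sin x - 4cos 2x - (4/3)sin 2x
E_alpha D f = (30/17)cos x + (16/17)sin x + (324/289)cos 2x + (3524/867)sin 2x

the image equals g(x) = (30/17)cos x + (16/17)sin x + (324/289)cos 2x + (3524/867)sin 2x


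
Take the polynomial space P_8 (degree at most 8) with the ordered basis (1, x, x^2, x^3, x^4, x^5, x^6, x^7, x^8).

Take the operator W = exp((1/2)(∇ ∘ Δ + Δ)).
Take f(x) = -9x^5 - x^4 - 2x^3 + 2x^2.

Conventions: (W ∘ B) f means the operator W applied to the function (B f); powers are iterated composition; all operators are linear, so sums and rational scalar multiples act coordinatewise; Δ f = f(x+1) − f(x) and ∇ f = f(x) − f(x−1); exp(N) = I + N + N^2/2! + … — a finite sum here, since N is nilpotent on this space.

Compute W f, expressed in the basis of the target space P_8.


the result is g(x) = -9x^5 - (47/2)x^4 - (323/2)x^3 - (1081/4)x^2 - (8645/16)x - 9595/32

order-1 term: -(45/2)x^4 - 137x^3 - 57x^2 - (153/2)x - 4
order-2 term: -(45/2)x^3 - 204x^2 - (1437/4)x - 113
order-3 term: -(45/4)x^2 - (407/4)x - 1325/8
order-4 term: -(45/16)x - 271/16
order-5 term: -9/32
the series for exp((1/2)(∇ ∘ Δ + Δ)) f terminates at order 5
exp((1/2)(∇ ∘ Δ + Δ)) f = -9x^5 - (47/2)x^4 - (323/2)x^3 - (1081/4)x^2 - (8645/16)x - 9595/32


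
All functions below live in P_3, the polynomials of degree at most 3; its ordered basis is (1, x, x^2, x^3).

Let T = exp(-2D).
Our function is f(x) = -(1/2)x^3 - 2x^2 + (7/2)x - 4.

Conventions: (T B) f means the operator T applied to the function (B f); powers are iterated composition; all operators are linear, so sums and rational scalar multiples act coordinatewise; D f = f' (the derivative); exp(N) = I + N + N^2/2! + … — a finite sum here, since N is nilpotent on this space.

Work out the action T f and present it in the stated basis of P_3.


the image equals g(x) = -(1/2)x^3 + x^2 + (11/2)x - 15

order-1 term: 3x^2 + 8x - 7
order-2 term: -6x - 8
order-3 term: 4
the series for exp(-2D) f terminates at order 3
exp(-2D) f = -(1/2)x^3 + x^2 + (11/2)x - 15


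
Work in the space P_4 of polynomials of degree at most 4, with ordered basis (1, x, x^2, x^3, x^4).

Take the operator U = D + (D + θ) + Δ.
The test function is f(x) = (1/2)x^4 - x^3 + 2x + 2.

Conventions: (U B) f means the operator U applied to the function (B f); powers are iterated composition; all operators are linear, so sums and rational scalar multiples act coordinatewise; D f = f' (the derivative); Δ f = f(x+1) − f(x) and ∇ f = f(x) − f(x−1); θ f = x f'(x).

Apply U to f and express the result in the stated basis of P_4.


D f = 2x^3 - 3x^2 + 2
D f = 2x^3 - 3x^2 + 2
θ f = 2x^4 - 3x^3 + 2x
(D + θ) f = 2x^4 - x^3 - 3x^2 + 2x + 2
Δ f = 2x^3 - x + 3/2
(D + (D + θ) + Δ) f = 2x^4 + 3x^3 - 6x^2 + x + 11/2

g(x) = 2x^4 + 3x^3 - 6x^2 + x + 11/2


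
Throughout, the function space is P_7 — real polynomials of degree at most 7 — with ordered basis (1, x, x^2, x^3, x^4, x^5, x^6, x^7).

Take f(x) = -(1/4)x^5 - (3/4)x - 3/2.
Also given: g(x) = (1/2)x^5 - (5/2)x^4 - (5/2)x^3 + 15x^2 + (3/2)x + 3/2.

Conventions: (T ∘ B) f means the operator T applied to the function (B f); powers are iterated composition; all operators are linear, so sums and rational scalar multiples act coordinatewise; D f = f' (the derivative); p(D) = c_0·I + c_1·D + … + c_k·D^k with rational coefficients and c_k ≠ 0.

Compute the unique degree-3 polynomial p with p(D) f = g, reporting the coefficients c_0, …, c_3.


p(D) = -2·I + 2·D + (1/2)·D^2 − D^3, i.e. c_0 = -2, c_1 = 2, c_2 = 1/2, c_3 = -1

D^0 f = -(1/4)x^5 - (3/4)x - 3/2
D^1 f = -(5/4)x^4 - 3/4
D^2 f = -5x^3
D^3 f = -15x^2
matching coefficients of g against c_0 f + c_1 Df + … from the top degree down determines the c_i
solution: c_0 = -2, c_1 = 2, c_2 = 1/2, c_3 = -1


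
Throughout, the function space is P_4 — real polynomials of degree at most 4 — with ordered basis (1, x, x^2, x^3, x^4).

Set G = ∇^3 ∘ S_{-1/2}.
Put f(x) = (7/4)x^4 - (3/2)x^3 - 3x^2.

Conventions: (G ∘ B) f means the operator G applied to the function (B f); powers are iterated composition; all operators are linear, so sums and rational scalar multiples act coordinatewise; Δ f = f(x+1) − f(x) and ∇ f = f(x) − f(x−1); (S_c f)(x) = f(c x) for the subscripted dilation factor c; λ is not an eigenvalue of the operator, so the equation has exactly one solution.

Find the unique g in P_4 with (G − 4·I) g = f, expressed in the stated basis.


write g with unknown coordinates in the stated basis and equate coefficients in (G − 4·I) g = f
solving from the highest basis element down gives g = -(7/16)x^4 + (3/8)x^3 + (3/4)x^2 - (21/128)x + 45/256
check: G g = -(21/32)x + 45/64
so G g − 4·g = (7/4)x^4 - (3/2)x^3 - 3x^2 = f ✓

the image equals g(x) = -(7/16)x^4 + (3/8)x^3 + (3/4)x^2 - (21/128)x + 45/256


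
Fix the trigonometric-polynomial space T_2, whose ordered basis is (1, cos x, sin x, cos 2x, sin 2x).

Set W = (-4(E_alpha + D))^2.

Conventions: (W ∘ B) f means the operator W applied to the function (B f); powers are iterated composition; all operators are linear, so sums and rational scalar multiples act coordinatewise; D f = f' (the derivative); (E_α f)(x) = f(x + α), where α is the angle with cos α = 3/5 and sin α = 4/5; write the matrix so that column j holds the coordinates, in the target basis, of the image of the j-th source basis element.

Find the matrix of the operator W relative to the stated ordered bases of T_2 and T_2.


image of 1: 16
image of cos x: -(1152/25)cos x - (864/25)sin x
image of sin x: (864/25)cos x - (1152/25)sin x
image of cos 2x: -(86832/625)cos 2x + (16576/625)sin 2x
image of sin 2x: -(16576/625)cos 2x - (86832/625)sin 2x
each image's coordinates form column j of the matrix

the matrix is [[16, 0, 0, 0, 0]; [0, -1152/25, 864/25, 0, 0]; [0, -864/25, -1152/25, 0, 0]; [0, 0, 0, -86832/625, -16576/625]; [0, 0, 0, 16576/625, -86832/625]] (rows listed top to bottom)


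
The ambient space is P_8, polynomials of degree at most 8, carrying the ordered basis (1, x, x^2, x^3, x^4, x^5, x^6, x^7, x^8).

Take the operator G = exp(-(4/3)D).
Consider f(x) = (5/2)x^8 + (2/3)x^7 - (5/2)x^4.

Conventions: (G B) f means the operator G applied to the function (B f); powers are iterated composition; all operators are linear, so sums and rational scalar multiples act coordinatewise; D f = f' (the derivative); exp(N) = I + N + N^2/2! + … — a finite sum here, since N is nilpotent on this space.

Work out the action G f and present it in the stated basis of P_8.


order-1 term: -(80/3)x^7 - (56/9)x^6 + (40/3)x^3
order-2 term: (1120/9)x^6 + (224/9)x^5 - (80/3)x^2
order-3 term: -(8960/27)x^5 - (4480/81)x^4 + (640/27)x
order-4 term: (44800/81)x^4 + (17920/243)x^3 - 640/81
order-5 term: -(143360/243)x^3 - (14336/243)x^2
order-6 term: (286720/729)x^2 + (57344/2187)x
order-7 term: -(327680/2187)x - 32768/6561
order-8 term: 163840/6561
the series for exp(-(4/3)D) f terminates at order 8
exp(-(4/3)D) f = (5/2)x^8 - 26x^7 + (1064/9)x^6 - (8288/27)x^5 + (8915/18)x^4 - (122200/243)x^3 + (224272/729)x^2 - (72832/729)x + 79232/6561

the image equals g(x) = (5/2)x^8 - 26x^7 + (1064/9)x^6 - (8288/27)x^5 + (8915/18)x^4 - (122200/243)x^3 + (224272/729)x^2 - (72832/729)x + 79232/6561


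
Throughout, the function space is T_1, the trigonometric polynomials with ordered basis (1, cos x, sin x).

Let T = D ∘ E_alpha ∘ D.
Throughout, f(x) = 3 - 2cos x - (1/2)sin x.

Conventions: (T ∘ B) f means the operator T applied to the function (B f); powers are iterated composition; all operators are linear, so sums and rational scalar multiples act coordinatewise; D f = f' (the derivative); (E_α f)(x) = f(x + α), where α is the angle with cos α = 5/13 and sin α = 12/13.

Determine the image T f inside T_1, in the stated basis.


D f = -(1/2)cos x + 2sin x
E_alpha D f = (43/26)cos x + (16/13)sin x
D (E_alpha ∘ D) f = (16/13)cos x - (43/26)sin x

the image equals g(x) = (16/13)cos x - (43/26)sin x


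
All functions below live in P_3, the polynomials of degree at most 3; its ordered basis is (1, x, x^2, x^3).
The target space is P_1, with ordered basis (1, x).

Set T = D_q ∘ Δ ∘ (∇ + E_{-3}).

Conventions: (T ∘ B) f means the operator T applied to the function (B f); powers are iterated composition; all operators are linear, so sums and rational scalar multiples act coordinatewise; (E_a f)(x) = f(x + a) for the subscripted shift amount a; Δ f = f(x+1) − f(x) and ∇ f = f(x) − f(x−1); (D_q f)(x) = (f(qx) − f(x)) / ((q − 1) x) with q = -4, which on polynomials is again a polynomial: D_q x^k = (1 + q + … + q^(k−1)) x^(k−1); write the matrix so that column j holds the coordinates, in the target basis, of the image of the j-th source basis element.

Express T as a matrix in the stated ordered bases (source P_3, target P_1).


image of 1: 0
image of x: 0
image of x^2: 2
image of x^3: -9x - 9
each image's coordinates form column j of the matrix

the matrix is [[0, 0, 2, -9]; [0, 0, 0, -9]] (rows listed top to bottom)


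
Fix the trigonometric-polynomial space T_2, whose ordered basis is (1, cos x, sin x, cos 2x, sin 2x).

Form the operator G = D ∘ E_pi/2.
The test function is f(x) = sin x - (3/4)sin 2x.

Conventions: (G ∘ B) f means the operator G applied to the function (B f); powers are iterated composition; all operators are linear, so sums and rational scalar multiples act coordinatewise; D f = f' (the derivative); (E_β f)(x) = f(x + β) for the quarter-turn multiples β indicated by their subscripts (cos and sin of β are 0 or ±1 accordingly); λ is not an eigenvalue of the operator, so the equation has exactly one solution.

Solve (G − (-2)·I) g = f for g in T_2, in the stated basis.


write g with unknown coordinates in the stated basis and equate coefficients in (G − (-2)·I) g = f
solving from the highest basis element down gives g = sin x - (3/16)cos 2x - (3/16)sin 2x
check: G g = -sin x + (3/8)cos 2x - (3/8)sin 2x
so G g − (-2)·g = sin x - (3/4)sin 2x = f ✓

g(x) = sin x - (3/16)cos 2x - (3/16)sin 2x


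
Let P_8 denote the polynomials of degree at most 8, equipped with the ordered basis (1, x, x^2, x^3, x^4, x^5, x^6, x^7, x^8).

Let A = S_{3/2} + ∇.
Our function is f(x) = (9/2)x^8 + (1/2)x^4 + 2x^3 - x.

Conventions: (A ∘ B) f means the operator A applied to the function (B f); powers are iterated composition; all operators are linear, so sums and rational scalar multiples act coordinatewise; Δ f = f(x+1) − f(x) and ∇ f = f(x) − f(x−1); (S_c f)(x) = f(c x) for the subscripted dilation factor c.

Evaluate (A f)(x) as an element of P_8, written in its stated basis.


the image equals g(x) = (59049/512)x^8 + 36x^7 - 126x^6 + 252x^5 - (9999/32)x^4 + (1043/4)x^3 - 123x^2 + (61/2)x - 4

S_{3/2} f = (59049/512)x^8 + (81/32)x^4 + (27/4)x^3 - (3/2)x
∇ f = 36x^7 - 126x^6 + 252x^5 - 315x^4 + 254x^3 - 123x^2 + 32x - 4
(S_{3/2} + ∇) f = (59049/512)x^8 + 36x^7 - 126x^6 + 252x^5 - (9999/32)x^4 + (1043/4)x^3 - 123x^2 + (61/2)x - 4


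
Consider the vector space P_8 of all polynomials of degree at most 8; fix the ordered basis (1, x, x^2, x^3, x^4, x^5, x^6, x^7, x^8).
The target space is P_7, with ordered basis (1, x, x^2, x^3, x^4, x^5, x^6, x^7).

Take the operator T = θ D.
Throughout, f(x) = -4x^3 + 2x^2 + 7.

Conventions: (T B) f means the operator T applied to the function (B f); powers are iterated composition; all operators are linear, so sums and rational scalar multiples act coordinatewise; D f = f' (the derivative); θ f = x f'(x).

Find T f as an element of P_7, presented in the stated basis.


D f = -12x^2 + 4x
θ D f = -24x^2 + 4x

the result is g(x) = -24x^2 + 4x


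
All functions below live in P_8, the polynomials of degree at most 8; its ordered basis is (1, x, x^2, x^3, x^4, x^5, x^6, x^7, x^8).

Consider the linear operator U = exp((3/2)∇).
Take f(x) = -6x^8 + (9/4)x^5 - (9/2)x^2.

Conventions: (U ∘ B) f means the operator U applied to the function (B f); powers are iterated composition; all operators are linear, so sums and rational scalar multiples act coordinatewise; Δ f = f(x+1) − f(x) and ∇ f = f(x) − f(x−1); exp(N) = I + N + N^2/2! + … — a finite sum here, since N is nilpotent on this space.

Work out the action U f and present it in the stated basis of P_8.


g(x) = -6x^8 - 72x^7 - 126x^6 + (2529/4)x^5 + (3285/8)x^4 - (24309/8)x^3 + (23319/16)x^2 + (168165/64)x - 22671/16

order-1 term: -72x^7 + 252x^6 - 504x^5 + (5175/8)x^4 - (2151/4)x^3 + (1143/4)x^2 - (819/8)x + 153/8
order-2 term: -378x^6 + 2268x^5 - 6615x^4 + (91125/8)x^3 - (94959/8)x^2 + (111699/16)x - 28809/16
order-3 term: -1134x^5 + 8505x^4 - 28350x^3 + (817695/16)x^2 - (783837/16)x + 632043/32
order-4 term: -(8505/4)x^4 + 17010x^3 - (110565/2)x^2 + (5446845/64)x - 1657017/32
order-5 term: -(5103/2)x^3 + (76545/4)x^2 - 51030x + 6125787/128
order-6 term: -(15309/8)x^2 + (45927/4)x - 290871/16
order-7 term: -(6561/8)x + 45927/16
order-8 term: -19683/128
the series for exp((3/2)∇) f terminates at order 8
exp((3/2)∇) f = -6x^8 - 72x^7 - 126x^6 + (2529/4)x^5 + (3285/8)x^4 - (24309/8)x^3 + (23319/16)x^2 + (168165/64)x - 22671/16


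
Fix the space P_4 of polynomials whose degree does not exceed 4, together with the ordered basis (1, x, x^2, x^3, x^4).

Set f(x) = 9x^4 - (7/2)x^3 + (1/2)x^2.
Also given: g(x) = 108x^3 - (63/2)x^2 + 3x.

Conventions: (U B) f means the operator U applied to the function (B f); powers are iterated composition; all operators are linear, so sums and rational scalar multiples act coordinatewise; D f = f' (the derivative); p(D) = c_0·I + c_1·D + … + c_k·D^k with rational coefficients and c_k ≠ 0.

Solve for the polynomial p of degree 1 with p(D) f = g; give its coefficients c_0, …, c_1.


D^0 f = 9x^4 - (7/2)x^3 + (1/2)x^2
D^1 f = 36x^3 - (21/2)x^2 + x
matching coefficients of g against c_0 f + c_1 Df + … from the top degree down determines the c_i
solution: c_0 = 0, c_1 = 3

c_0 = 0, c_1 = 3


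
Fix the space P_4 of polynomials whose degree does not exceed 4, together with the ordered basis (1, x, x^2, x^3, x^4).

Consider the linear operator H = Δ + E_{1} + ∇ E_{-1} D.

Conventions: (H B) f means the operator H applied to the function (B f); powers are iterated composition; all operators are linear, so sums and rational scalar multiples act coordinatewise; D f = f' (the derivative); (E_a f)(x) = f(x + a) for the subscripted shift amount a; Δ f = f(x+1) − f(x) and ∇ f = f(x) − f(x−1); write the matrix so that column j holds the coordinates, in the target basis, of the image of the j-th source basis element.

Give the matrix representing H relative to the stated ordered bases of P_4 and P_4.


image of 1: 1
image of x: x + 2
image of x^2: x^2 + 4x + 4
image of x^3: x^3 + 6x^2 + 12x - 7
image of x^4: x^4 + 8x^3 + 24x^2 - 28x + 30
each image's coordinates form column j of the matrix

the matrix is [[1, 2, 4, -7, 30]; [0, 1, 4, 12, -28]; [0, 0, 1, 6, 24]; [0, 0, 0, 1, 8]; [0, 0, 0, 0, 1]] (rows listed top to bottom)


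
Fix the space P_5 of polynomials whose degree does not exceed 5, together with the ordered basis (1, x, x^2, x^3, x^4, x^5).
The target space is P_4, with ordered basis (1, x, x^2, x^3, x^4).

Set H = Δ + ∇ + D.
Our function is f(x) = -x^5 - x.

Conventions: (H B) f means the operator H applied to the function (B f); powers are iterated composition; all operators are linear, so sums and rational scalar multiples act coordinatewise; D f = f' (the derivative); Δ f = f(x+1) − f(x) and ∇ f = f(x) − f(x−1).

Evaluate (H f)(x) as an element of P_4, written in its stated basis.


g(x) = -15x^4 - 20x^2 - 5

Δ f = -5x^4 - 10x^3 - 10x^2 - 5x - 2
∇ f = -5x^4 + 10x^3 - 10x^2 + 5x - 2
D f = -5x^4 - 1
(Δ + ∇ + D) f = -15x^4 - 20x^2 - 5


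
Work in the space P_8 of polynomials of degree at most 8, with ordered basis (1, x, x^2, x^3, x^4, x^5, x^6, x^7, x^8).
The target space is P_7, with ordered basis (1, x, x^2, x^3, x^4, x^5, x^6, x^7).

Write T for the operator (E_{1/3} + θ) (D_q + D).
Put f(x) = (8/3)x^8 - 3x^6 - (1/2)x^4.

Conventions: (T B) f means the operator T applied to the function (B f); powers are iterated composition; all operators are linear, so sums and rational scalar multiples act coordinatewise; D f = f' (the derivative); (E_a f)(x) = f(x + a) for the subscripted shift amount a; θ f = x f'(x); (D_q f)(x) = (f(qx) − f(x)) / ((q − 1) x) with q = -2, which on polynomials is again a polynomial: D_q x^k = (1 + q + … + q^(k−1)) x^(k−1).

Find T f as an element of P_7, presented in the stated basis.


g(x) = -(4928/3)x^7 - (4312/9)x^6 - (1882/9)x^5 - (15485/81)x^4 - (8924/243)x^3 - (281/486)x^2 + (4255/4374)x + 1441/13122

D_q f = -(680/3)x^7 + 63x^5 + (5/2)x^3
D f = (64/3)x^7 - 18x^5 - 2x^3
(D_q + D) f = -(616/3)x^7 + 45x^5 + (1/2)x^3
E_{1/3} (D_q + D) f = -(616/3)x^7 - (4312/9)x^6 - (3907/9)x^5 - (15485/81)x^4 - (18577/486)x^3 - (281/486)x^2 + (4255/4374)x + 1441/13122
θ (D_q + D) f = -(4312/3)x^7 + 225x^5 + (3/2)x^3
(E_{1/3} + θ) (D_q + D) f = -(4928/3)x^7 - (4312/9)x^6 - (1882/9)x^5 - (15485/81)x^4 - (8924/243)x^3 - (281/486)x^2 + (4255/4374)x + 1441/13122


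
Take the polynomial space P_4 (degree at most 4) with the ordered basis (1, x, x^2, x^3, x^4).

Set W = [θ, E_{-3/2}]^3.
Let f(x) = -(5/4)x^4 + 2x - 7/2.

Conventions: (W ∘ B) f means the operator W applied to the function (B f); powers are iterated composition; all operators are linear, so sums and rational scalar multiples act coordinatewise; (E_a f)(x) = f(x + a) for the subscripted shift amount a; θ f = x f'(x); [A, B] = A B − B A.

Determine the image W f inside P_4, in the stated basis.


g(x) = -(405/4)x + 3645/8

E_{-3/2} f = -(5/4)x^4 + (15/2)x^3 - (135/8)x^2 + (151/8)x - 821/64
θ E_{-3/2} f = -5x^4 + (45/2)x^3 - (135/4)x^2 + (151/8)x
θ f = -5x^4 + 2x
E_{-3/2} θ f = -5x^4 + 30x^3 - (135/2)x^2 + (139/2)x - 453/16
[θ, E_{-3/2}] f = -(15/2)x^3 + (135/4)x^2 - (405/8)x + 453/16
E_{-3/2} [θ, E_{-3/2}] f = -(15/2)x^3 + (135/2)x^2 - (405/2)x + 411/2
θ E_{-3/2} [θ, E_{-3/2}] f = -(45/2)x^3 + 135x^2 - (405/2)x
θ [θ, E_{-3/2}] f = -(45/2)x^3 + (135/2)x^2 - (405/8)x
E_{-3/2} θ [θ, E_{-3/2}] f = -(45/2)x^3 + (675/4)x^2 - 405x + 1215/4
[θ, E_{-3/2}] [θ, E_{-3/2}] f = -(135/4)x^2 + (405/2)x - 1215/4
E_{-3/2} [θ, E_{-3/2}] [θ, E_{-3/2}] f = -(135/4)x^2 + (1215/4)x - 10935/16
θ E_{-3/2} [θ, E_{-3/2}] [θ, E_{-3/2}] f = -(135/2)x^2 + (1215/4)x
θ [θ, E_{-3/2}] [θ, E_{-3/2}] f = -(135/2)x^2 + (405/2)x
E_{-3/2} θ [θ, E_{-3/2}] [θ, E_{-3/2}] f = -(135/2)x^2 + 405x - 3645/8
[θ, E_{-3/2}] [θ, E_{-3/2}] [θ, E_{-3/2}] f = -(405/4)x + 3645/8


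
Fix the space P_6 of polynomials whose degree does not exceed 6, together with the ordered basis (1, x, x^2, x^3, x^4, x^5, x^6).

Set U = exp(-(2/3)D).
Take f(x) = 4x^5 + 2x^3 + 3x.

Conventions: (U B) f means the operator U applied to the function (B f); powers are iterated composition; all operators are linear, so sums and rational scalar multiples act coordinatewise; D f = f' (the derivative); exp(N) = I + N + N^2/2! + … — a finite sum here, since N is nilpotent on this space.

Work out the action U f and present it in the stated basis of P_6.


g(x) = 4x^5 - (40/3)x^4 + (178/9)x^3 - (428/27)x^2 + (779/81)x - 758/243

order-1 term: -(40/3)x^4 - 4x^2 - 2
order-2 term: (160/9)x^3 + (8/3)x
order-3 term: -(320/27)x^2 - 16/27
order-4 term: (320/81)x
order-5 term: -128/243
the series for exp(-(2/3)D) f terminates at order 5
exp(-(2/3)D) f = 4x^5 - (40/3)x^4 + (178/9)x^3 - (428/27)x^2 + (779/81)x - 758/243
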